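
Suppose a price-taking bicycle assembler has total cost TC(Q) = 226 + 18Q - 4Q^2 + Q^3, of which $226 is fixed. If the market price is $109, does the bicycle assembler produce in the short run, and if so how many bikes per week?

Strip out fixed cost: VC = 18Q - 4Q^2 + Q^3. Then AVC = 18 - 4Q + Q^2 and MC = 18 - 8Q + 3Q^2.
The AVC parabola has its vertex at Q = 4/2 = 2, where AVC = 18 - 4·2 + 2^2 = $14.
Because $109 ≥ $14, revenue can cover variable cost; the firm operates.
Solving P = MC: -91 - 8Q + 3Q^2 = 0 ⇒ Q = -13/3 or 7. On the upward-sloping branch, Q* = 7.
Check: AVC at Q = 7 is $39 ≤ P, so revenue covers variable cost.
Profit = P·Q − TC = 109·7 − 499 = $264.

Produce at Q = 7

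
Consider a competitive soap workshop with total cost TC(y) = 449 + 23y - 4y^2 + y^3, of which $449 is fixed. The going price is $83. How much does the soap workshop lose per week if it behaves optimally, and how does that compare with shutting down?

AVC = 23 - 4y + y^2; min AVC = $19 at y = 2. Since P = $83 ≥ min AVC, the firm produces.
With MC = 23 - 8y + 3y^2, P = MC on the upward-sloping part at y* = 6.
TR = 83·6 = 498. TC = 449 + 210 = 659. Profit = 498 − 659 = -$161.
By producing, the firm covers all variable cost plus $288 of fixed cost; shutting down would lose the full $449.

Profit = -$161 at y = 6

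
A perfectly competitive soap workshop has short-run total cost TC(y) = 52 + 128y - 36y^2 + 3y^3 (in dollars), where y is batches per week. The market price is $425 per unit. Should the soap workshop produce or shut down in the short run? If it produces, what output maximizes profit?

Produce at y = 11

Strip out fixed cost: VC = 128y - 36y^2 + 3y^3. Then AVC = 128 - 36y + 3y^2 and MC = 128 - 72y + 9y^2.
AVC is minimized where dAVC/dy = -36 + 6y = 0, at y = 6; min AVC = 128 - 36·6 + 3·6^2 = $20.
P = $425 exceeds min AVC = $20, so the firm stays open.
Set P = MC: 425 = 128 - 72y + 9y^2 → -297 - 72y + 9y^2 = 0. The roots are y = -3 and y = 11; the profit-maximizing output is on the rising part of MC, so y* = 11.
Check: AVC at y = 11 is $95 ≤ P, so revenue covers variable cost.
Profit = P·y − TC = 425·11 − 1097 = $3578.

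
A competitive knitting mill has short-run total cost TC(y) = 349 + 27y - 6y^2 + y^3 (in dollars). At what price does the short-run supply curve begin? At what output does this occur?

$18 per unit, at y = 3

Short-run supply begins at min AVC. From VC = 27y - 6y^2 + y^3, AVC = 27 - 6y + y^2.
dAVC/dy = -6 + 2y = 0 gives y = 3. min AVC = 27 - 6·3 + 3^2 = 18.
For P < $18 the firm produces nothing.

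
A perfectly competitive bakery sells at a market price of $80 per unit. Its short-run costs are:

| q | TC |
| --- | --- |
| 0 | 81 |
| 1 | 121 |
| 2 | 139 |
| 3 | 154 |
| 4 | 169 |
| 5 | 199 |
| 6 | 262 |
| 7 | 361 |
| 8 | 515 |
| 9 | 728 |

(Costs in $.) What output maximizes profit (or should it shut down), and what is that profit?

q = 6; profit = $218

Tabulate TR − TC: q=0: -81; q=1: -41; q=2: 21; q=3: 86; q=4: 151; q=5: 201; q=6: 218; q=7: 199; q=8: 125; q=9: -8.
Profit is maximized at q = 6. AVC there is 181/6 = $30.17 ≤ P, so producing beats shutting down (which would give -$81).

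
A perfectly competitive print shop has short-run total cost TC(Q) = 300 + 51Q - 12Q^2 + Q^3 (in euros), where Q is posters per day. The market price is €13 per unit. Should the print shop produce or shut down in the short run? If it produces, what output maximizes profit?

Strip out fixed cost: VC = 51Q - 12Q^2 + Q^3. Then AVC = 51 - 12Q + Q^2 and MC = 51 - 24Q + 3Q^2.
AVC is minimized where dAVC/dQ = -12 + 2Q = 0, at Q = 6; min AVC = 51 - 12·6 + 6^2 = €15.
P = €13 lies below min AVC = €15; no output level covers variable cost.
The firm minimizes its loss by shutting down and losing only its fixed cost of €300.

Shut down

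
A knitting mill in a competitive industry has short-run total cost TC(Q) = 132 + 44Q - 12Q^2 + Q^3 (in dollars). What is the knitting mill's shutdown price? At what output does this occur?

$8 per unit, at Q = 6

Short-run supply begins at min AVC. From VC = 44Q - 12Q^2 + Q^3, AVC = 44 - 12Q + Q^2.
At the minimum of AVC, MC = AVC. MC = 44 - 24Q + 3Q^2; setting MC = AVC gives 2Q^2 - 12Q = 0, so Q = 6. min AVC = 8.
So the shutdown price is $8.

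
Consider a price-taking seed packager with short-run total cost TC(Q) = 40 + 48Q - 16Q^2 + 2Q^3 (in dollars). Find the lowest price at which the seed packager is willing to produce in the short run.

$16 per unit

The firm shuts down when price falls below the minimum of average variable cost. AVC = VC/Q = 48 - 16Q + 2Q^2.
At the minimum of AVC, MC = AVC. MC = 48 - 32Q + 6Q^2; setting MC = AVC gives 4Q^2 - 16Q = 0, so Q = 4. min AVC = 16.
The firm shuts down for any P below $16.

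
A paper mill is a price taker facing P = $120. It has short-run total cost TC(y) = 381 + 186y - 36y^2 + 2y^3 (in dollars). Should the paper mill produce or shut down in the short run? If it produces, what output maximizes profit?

Produce at y = 11

From TC, MC = TC'(y) = 186 - 72y + 6y^2 and AVC = VC/y = 186 - 36y + 2y^2.
The AVC parabola has its vertex at y = 36/4 = 9, where AVC = 186 - 36·9 + 2·9^2 = $24.
Since P = $120 ≥ min AVC = $24, price covers variable cost and the firm should produce.
Set P = MC: 120 = 186 - 72y + 6y^2 → 66 - 72y + 6y^2 = 0. The roots are y = 1 and y = 11; the profit-maximizing output is on the rising part of MC, so y* = 11.
Check: AVC at y = 11 is $32 ≤ P, so revenue covers variable cost.
Profit = P·y − TC = 120·11 − 733 = $587.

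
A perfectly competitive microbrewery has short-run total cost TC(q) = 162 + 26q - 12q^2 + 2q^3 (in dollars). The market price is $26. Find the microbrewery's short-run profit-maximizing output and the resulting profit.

AVC = 26 - 12q + 2q^2 has its minimum $8 at q = 3; price $26 clears that bar, so the firm operates.
With MC = 26 - 24q + 6q^2, P = MC on the upward-sloping part at q* = 4.
TR = 26·4 = 104. TC = 162 + 40 = 202. Profit = 104 − 202 = -$98.
Shutting down would mean losing the fixed cost of $162, so operating at a loss of $98 is better by $64.

Profit = -$98 at q = 4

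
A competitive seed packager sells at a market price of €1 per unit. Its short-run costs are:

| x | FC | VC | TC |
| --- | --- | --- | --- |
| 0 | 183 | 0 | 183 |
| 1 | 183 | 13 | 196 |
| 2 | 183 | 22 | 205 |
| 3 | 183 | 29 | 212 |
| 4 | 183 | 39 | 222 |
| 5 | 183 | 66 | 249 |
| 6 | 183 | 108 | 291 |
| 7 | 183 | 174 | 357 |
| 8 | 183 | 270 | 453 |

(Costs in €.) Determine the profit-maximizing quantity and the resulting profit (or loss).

x = 0 (shut down); profit = -€183

Compute π = P·x − TC at each output: x=0: -183; x=1: -195; x=2: -203; x=3: -209; x=4: -218; x=5: -244; x=6: -285; x=7: -350; x=8: -445.
Profit is highest at x = 0. Equivalently, the lowest AVC in the table is 29/3 ≈ €9.67 at x = 3, and P = €1 falls below it — price never covers variable cost, so the firm shuts down and loses only its fixed cost.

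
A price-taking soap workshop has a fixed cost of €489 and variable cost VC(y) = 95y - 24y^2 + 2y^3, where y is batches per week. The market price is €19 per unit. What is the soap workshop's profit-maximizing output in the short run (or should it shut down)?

From TC, MC = TC'(y) = 95 - 48y + 6y^2 and AVC = VC/y = 95 - 24y + 2y^2.
AVC is minimized where dAVC/dy = -24 + 4y = 0, at y = 6; min AVC = 95 - 24·6 + 2·6^2 = €23.
Since P = €19 < min AVC = €23, price fails to cover variable cost at any output.
Best response: produce nothing and absorb the €489 fixed cost.

Shut down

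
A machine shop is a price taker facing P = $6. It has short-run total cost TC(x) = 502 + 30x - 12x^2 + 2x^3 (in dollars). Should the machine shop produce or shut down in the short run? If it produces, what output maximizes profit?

Shut down

From TC, MC = TC'(x) = 30 - 24x + 6x^2 and AVC = VC/x = 30 - 12x + 2x^2.
AVC is minimized where dAVC/dx = -12 + 4x = 0, at x = 3; min AVC = 30 - 12·3 + 2·3^2 = $12.
P = $6 lies below min AVC = $12; no output level covers variable cost.
Shutting down limits the loss to fixed cost, $502.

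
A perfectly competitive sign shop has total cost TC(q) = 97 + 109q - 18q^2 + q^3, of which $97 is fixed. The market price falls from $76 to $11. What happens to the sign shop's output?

MC = 109 - 36q + 3q^2; the shutdown threshold is min AVC = $28 (at q = 9).
At P = $76 ≥ min AVC, set P = MC on the rising branch: q = 11.
At P = $11 < min AVC = $28, price no longer covers variable cost at any output, so the firm shuts down: q = 0.

Output falls from 11 to 0 (the firm shuts down)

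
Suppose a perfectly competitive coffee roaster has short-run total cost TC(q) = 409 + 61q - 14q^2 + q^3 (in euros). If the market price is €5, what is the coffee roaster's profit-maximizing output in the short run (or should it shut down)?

From TC, MC = TC'(q) = 61 - 28q + 3q^2 and AVC = VC/q = 61 - 14q + q^2.
The AVC parabola has its vertex at q = 14/2 = 7, where AVC = 61 - 14·7 + 7^2 = €12.
P = €5 lies below min AVC = €12; no output level covers variable cost.
Best response: produce nothing and absorb the €409 fixed cost.

Shut down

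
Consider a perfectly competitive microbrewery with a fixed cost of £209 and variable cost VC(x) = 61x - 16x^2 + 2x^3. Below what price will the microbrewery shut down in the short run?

The shutdown price is the minimum of AVC. VC = 61x - 16x^2 + 2x^3, so AVC = 61 - 16x + 2x^2.
At the minimum of AVC, MC = AVC. MC = 61 - 32x + 6x^2; setting MC = AVC gives 4x^2 - 16x = 0, so x = 4. min AVC = 29.
The firm shuts down for any P below £29.

£29 per unit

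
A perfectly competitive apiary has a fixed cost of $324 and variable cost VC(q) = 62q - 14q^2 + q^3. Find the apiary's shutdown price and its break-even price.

Shutdown price = $13; break-even price = $53

AVC = 62 - 14q + q^2; minimized at q = 7, giving min AVC = $13. That is the shutdown price.
ATC = 324/q + 62 - 14q + q^2. Setting dATC/dq = −324/q^2 − 14 + 2q = 0 gives q = 9 (since 2·9^3 − 14·9^2 = 324).
min ATC = 324/9 + 62 − 14·9 + 9^2 = $53. That is the break-even price.
For $13 ≤ P < $53 the firm produces at a loss; below $13 it shuts down.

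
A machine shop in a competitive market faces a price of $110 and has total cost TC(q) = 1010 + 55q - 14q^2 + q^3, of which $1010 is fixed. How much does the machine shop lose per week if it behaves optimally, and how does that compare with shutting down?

AVC = 55 - 14q + q^2; min AVC = $6 at q = 7. Since P = $110 ≥ min AVC, the firm produces.
MC = 55 - 28q + 3q^2. Setting P = MC and taking the root on the rising branch gives q* = 11.
TR = 110·11 = 1210. TC = 1010 + 242 = 1252. Profit = 1210 − 1252 = -$42.
Shutting down would mean losing the fixed cost of $1010, so operating at a loss of $42 is better by $968.

Profit = -$42 at q = 11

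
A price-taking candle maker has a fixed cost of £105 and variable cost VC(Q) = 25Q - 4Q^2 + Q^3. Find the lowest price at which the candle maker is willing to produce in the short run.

£21 per unit

The firm shuts down when price falls below the minimum of average variable cost. AVC = VC/Q = 25 - 4Q + Q^2.
At the minimum of AVC, MC = AVC. MC = 25 - 8Q + 3Q^2; setting MC = AVC gives 2Q^2 - 4Q = 0, so Q = 2. min AVC = 21.
So the shutdown price is £21.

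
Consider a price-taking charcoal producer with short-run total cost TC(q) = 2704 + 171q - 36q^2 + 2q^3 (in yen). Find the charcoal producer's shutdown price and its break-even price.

Shutdown price = ¥9; break-even price = ¥249

Shutdown price = min AVC. AVC = 171 - 36q + 2q^2, with vertex at q = 9 and minimum ¥9.
ATC = 2704/q + 171 - 36q + 2q^2. Setting dATC/dq = −2704/q^2 − 36 + 4q = 0 gives q = 13 (since 4·13^3 − 36·13^2 = 2704).
min ATC = 2704/13 + 171 − 36·13 + 2·13^2 = ¥249. That is the break-even price.
Between these two prices the firm operates at a loss; above ¥249 it earns a profit.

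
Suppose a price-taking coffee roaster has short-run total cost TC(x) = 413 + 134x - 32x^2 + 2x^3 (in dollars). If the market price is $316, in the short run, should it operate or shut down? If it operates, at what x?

Produce at x = 13

Variable cost is VC = 134x - 32x^2 + 2x^3, so AVC = VC/x = 134 - 32x + 2x^2 and MC = dTC/dx = 134 - 64x + 6x^2.
The AVC parabola has its vertex at x = 32/4 = 8, where AVC = 134 - 32·8 + 2·8^2 = $6.
P = $316 exceeds min AVC = $6, so the firm stays open.
P = MC gives -182 - 64x + 6x^2 = 0, with roots -7/3 and 13. Take the larger (rising MC): x* = 13.
Check: AVC at x = 13 is $56 ≤ P, so revenue covers variable cost.
Profit = P·x − TC = 316·13 − 1141 = $2967.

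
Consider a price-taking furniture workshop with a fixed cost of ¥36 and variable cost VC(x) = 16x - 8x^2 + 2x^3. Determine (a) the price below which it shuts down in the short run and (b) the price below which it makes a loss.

AVC = 16 - 8x + 2x^2; minimized at x = 2, giving min AVC = ¥8. That is the shutdown price.
ATC = 36/x + 16 - 8x + 2x^2. Setting dATC/dx = −36/x^2 − 8 + 4x = 0 gives x = 3 (since 4·3^3 − 8·3^2 = 36).
min ATC = 36/3 + 16 − 8·3 + 2·3^2 = ¥22. That is the break-even price.
For ¥8 ≤ P < ¥22 the firm produces at a loss; below ¥8 it shuts down.

Shutdown price = ¥8; break-even price = ¥22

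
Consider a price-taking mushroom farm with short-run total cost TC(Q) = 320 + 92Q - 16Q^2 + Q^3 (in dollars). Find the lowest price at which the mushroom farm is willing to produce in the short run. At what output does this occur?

The firm shuts down when price falls below the minimum of average variable cost. AVC = VC/Q = 92 - 16Q + Q^2.
At the minimum of AVC, MC = AVC. MC = 92 - 32Q + 3Q^2; setting MC = AVC gives 2Q^2 - 16Q = 0, so Q = 8. min AVC = 28.
For P < $28 the firm produces nothing.

$28 per unit, at Q = 8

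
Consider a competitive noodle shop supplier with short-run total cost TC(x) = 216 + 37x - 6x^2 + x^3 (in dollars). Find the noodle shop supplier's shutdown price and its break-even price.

Shutdown price = $28; break-even price = $73

AVC = 37 - 6x + x^2; minimized at x = 3, giving min AVC = $28. That is the shutdown price.
ATC = 216/x + 37 - 6x + x^2. Setting dATC/dx = −216/x^2 − 6 + 2x = 0 gives x = 6 (since 2·6^3 − 6·6^2 = 216).
min ATC = 216/6 + 37 − 6·6 + 6^2 = $73. That is the break-even price.
For $28 ≤ P < $73 the firm produces at a loss; below $28 it shuts down.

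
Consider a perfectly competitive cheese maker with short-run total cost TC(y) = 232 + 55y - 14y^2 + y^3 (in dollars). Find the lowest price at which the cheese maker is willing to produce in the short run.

The firm shuts down when price falls below the minimum of average variable cost. AVC = VC/y = 55 - 14y + y^2.
At the minimum of AVC, MC = AVC. MC = 55 - 28y + 3y^2; setting MC = AVC gives 2y^2 - 14y = 0, so y = 7. min AVC = 6.
For P < $6 the firm produces nothing.

$6 per unit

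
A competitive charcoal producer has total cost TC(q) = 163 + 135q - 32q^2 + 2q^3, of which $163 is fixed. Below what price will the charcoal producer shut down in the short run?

$7 per unit

The shutdown price is the minimum of AVC. VC = 135q - 32q^2 + 2q^3, so AVC = 135 - 32q + 2q^2.
dAVC/dq = -32 + 4q = 0 gives q = 8. min AVC = 135 - 32·8 + 2·8^2 = 7.
So the shutdown price is $7.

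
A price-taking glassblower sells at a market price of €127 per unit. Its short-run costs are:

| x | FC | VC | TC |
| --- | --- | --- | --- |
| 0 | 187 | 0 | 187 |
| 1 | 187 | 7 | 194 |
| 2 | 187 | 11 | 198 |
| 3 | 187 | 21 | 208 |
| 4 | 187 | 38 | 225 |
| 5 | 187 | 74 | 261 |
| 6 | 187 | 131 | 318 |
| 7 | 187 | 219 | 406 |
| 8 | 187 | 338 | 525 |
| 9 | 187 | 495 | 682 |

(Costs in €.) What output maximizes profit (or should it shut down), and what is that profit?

Tabulate TR − TC: x=0: -187; x=1: -67; x=2: 56; x=3: 173; x=4: 283; x=5: 374; x=6: 444; x=7: 483; x=8: 491; x=9: 461.
Profit is maximized at x = 8. AVC there is 338/8 = €42.25 ≤ P, so producing beats shutting down (which would give -€187).

x = 8; profit = €491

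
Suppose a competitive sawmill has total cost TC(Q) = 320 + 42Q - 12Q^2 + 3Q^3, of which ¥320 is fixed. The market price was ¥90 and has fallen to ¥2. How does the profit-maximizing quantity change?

Output falls from 4 to 0 (the firm shuts down)

MC = 42 - 24Q + 9Q^2; the shutdown threshold is min AVC = ¥30 (at Q = 2).
At P = ¥90 ≥ min AVC, set P = MC on the rising branch: Q = 4.
At P = ¥2 < min AVC = ¥30, price no longer covers variable cost at any output, so the firm shuts down: Q = 0.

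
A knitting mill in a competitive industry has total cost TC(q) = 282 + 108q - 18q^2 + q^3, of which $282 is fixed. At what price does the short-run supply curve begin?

$27 per unit

The firm shuts down when price falls below the minimum of average variable cost. AVC = VC/q = 108 - 18q + q^2.
dAVC/dq = -18 + 2q = 0 gives q = 9. min AVC = 108 - 18·9 + 9^2 = 27.
The firm shuts down for any P below $27.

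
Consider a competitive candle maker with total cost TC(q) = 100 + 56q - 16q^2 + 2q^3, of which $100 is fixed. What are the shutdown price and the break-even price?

AVC = 56 - 16q + 2q^2; minimized at q = 4, giving min AVC = $24. That is the shutdown price.
ATC = 100/q + 56 - 16q + 2q^2. Setting dATC/dq = −100/q^2 − 16 + 4q = 0 gives q = 5 (since 4·5^3 − 16·5^2 = 100).
min ATC = 100/5 + 56 − 16·5 + 2·5^2 = $46. That is the break-even price.
For $24 ≤ P < $46 the firm produces at a loss; below $24 it shuts down.

Shutdown price = $24; break-even price = $46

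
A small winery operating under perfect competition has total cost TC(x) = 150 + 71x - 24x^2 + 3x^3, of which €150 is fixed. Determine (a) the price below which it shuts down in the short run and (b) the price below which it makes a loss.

Shutdown price = min AVC. AVC = 71 - 24x + 3x^2, with vertex at x = 4 and minimum €23.
ATC = 150/x + 71 - 24x + 3x^2. Setting dATC/dx = −150/x^2 − 24 + 6x = 0 gives x = 5 (since 6·5^3 − 24·5^2 = 150).
min ATC = 150/5 + 71 − 24·5 + 3·5^2 = €56. That is the break-even price.
Between these two prices the firm operates at a loss; above €56 it earns a profit.

Shutdown price = €23; break-even price = €56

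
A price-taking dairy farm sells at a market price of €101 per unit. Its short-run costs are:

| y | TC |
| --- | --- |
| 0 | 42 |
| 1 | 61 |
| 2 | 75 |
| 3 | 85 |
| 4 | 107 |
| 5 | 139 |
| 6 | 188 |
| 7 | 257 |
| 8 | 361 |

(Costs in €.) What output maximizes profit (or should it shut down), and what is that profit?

Tabulate TR − TC: y=0: -42; y=1: 40; y=2: 127; y=3: 218; y=4: 297; y=5: 366; y=6: 418; y=7: 450; y=8: 447.
Profit is maximized at y = 7. AVC there is 215/7 = €30.71 ≤ P, so producing beats shutting down (which would give -€42).

y = 7; profit = €450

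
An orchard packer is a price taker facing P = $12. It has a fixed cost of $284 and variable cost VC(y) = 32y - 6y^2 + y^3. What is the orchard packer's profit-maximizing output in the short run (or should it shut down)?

Shut down

Strip out fixed cost: VC = 32y - 6y^2 + y^3. Then AVC = 32 - 6y + y^2 and MC = 32 - 12y + 3y^2.
The AVC parabola has its vertex at y = 6/2 = 3, where AVC = 32 - 6·3 + 3^2 = $23.
Since P = $12 < min AVC = $23, price fails to cover variable cost at any output.
The firm minimizes its loss by shutting down and losing only its fixed cost of $284.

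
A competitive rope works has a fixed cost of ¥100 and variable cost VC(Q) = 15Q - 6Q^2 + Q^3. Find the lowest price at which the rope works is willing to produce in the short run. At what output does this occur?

The firm shuts down when price falls below the minimum of average variable cost. AVC = VC/Q = 15 - 6Q + Q^2.
At the minimum of AVC, MC = AVC. MC = 15 - 12Q + 3Q^2; setting MC = AVC gives 2Q^2 - 6Q = 0, so Q = 3. min AVC = 6.
The firm shuts down for any P below ¥6.

¥6 per unit, at Q = 3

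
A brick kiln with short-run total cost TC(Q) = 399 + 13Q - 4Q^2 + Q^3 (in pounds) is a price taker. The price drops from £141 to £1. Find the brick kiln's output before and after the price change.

MC = 13 - 8Q + 3Q^2; the shutdown threshold is min AVC = £9 (at Q = 2).
At P = £141 ≥ min AVC, set P = MC on the rising branch: Q = 8.
At P = £1 < min AVC = £9, price no longer covers variable cost at any output, so the firm shuts down: Q = 0.

Output falls from 8 to 0 (the firm shuts down)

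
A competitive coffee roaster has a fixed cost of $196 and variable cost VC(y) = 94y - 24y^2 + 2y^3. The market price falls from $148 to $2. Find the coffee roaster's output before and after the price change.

Output falls from 9 to 0 (the firm shuts down)

MC = 94 - 48y + 6y^2; the shutdown threshold is min AVC = $22 (at y = 6).
With P = $148 above the shutdown price, P = MC gives y = 9.
At P = $2 < min AVC = $22, price no longer covers variable cost at any output, so the firm shuts down: y = 0.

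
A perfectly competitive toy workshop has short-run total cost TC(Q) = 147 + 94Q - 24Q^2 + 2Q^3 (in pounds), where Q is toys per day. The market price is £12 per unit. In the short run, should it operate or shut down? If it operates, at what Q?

From TC, MC = TC'(Q) = 94 - 48Q + 6Q^2 and AVC = VC/Q = 94 - 24Q + 2Q^2.
AVC hits its minimum where MC = AVC, at Q = 6, giving min AVC = 94 - 24·6 + 2·6^2 = £22.
Since P = £12 < min AVC = £22, price fails to cover variable cost at any output.
Best response: produce nothing and absorb the £147 fixed cost.

Shut down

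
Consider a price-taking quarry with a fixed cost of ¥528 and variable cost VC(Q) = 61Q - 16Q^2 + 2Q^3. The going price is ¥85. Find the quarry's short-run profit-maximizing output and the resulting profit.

Profit = -¥240 at Q = 6

AVC = 61 - 16Q + 2Q^2; min AVC = ¥29 at Q = 4. Since P = ¥85 ≥ min AVC, the firm produces.
With MC = 61 - 32Q + 6Q^2, P = MC on the upward-sloping part at Q* = 6.
TR = 85·6 = 510. TC = 528 + 222 = 750. Profit = 510 − 750 = -¥240.
Shutting down would mean losing the fixed cost of ¥528, so operating at a loss of ¥240 is better by ¥288.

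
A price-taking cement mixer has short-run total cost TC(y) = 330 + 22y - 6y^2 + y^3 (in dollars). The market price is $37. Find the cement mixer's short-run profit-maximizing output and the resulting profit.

Profit = -$230 at y = 5

AVC = 22 - 6y + y^2 has its minimum $13 at y = 3; price $37 clears that bar, so the firm operates.
MC = 22 - 12y + 3y^2. Setting P = MC and taking the root on the rising branch gives y* = 5.
TR = 37·5 = 185. TC = 330 + 85 = 415. Profit = 185 − 415 = -$230.
That loss of $230 beats the $330 the firm would lose by shutting down; producing recovers $100 of fixed cost.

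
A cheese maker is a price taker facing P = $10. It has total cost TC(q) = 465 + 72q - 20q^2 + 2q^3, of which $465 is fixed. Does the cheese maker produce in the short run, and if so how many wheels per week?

Strip out fixed cost: VC = 72q - 20q^2 + 2q^3. Then AVC = 72 - 20q + 2q^2 and MC = 72 - 40q + 6q^2.
AVC hits its minimum where MC = AVC, at q = 5, giving min AVC = 72 - 20·5 + 2·5^2 = $22.
P = $10 lies below min AVC = $22; no output level covers variable cost.
Shutting down limits the loss to fixed cost, $465.

Shut down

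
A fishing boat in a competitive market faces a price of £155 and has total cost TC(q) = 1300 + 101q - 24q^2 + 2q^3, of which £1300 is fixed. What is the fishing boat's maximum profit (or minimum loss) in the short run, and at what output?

Profit = -£328 at q = 9

AVC = 101 - 24q + 2q^2; min AVC = £29 at q = 6. Since P = £155 ≥ min AVC, the firm produces.
With MC = 101 - 48q + 6q^2, P = MC on the upward-sloping part at q* = 9.
TR = 155·9 = 1395. TC = 1300 + 423 = 1723. Profit = 1395 − 1723 = -£328.
By producing, the firm covers all variable cost plus £972 of fixed cost; shutting down would lose the full £1300.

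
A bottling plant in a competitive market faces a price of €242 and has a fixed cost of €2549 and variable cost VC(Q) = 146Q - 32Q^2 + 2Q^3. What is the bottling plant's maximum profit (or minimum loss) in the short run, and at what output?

AVC = 146 - 32Q + 2Q^2; min AVC = €18 at Q = 8. Since P = €242 ≥ min AVC, the firm produces.
With MC = 146 - 64Q + 6Q^2, P = MC on the upward-sloping part at Q* = 12.
TR = 242·12 = 2904. TC = 2549 + 600 = 3149. Profit = 2904 − 3149 = -€245.
That loss of €245 beats the €2549 the firm would lose by shutting down; producing recovers €2304 of fixed cost.

Profit = -€245 at Q = 12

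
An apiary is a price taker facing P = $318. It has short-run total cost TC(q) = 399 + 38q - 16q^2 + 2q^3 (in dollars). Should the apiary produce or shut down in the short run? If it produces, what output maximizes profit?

Produce at q = 10

From TC, MC = TC'(q) = 38 - 32q + 6q^2 and AVC = VC/q = 38 - 16q + 2q^2.
AVC is minimized where dAVC/dq = -16 + 4q = 0, at q = 4; min AVC = 38 - 16·4 + 2·4^2 = $6.
Since P = $318 ≥ min AVC = $6, price covers variable cost and the firm should produce.
Solving P = MC: -280 - 32q + 6q^2 = 0 ⇒ q = -14/3 or 10. On the upward-sloping branch, q* = 10.
Check: AVC at q = 10 is $78 ≤ P, so revenue covers variable cost.
Profit = P·q − TC = 318·10 − 1179 = $2001.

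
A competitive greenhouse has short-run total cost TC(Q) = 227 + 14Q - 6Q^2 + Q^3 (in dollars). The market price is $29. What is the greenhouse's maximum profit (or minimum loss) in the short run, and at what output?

Profit = -$127 at Q = 5

AVC = 14 - 6Q + Q^2; min AVC = $5 at Q = 3. Since P = $29 ≥ min AVC, the firm produces.
With MC = 14 - 12Q + 3Q^2, P = MC on the upward-sloping part at Q* = 5.
TR = 29·5 = 145. TC = 227 + 45 = 272. Profit = 145 − 272 = -$127.
Shutting down would mean losing the fixed cost of $227, so operating at a loss of $127 is better by $100.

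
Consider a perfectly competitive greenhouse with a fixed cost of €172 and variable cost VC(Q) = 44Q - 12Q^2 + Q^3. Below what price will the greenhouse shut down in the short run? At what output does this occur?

The firm shuts down when price falls below the minimum of average variable cost. AVC = VC/Q = 44 - 12Q + Q^2.
At the minimum of AVC, MC = AVC. MC = 44 - 24Q + 3Q^2; setting MC = AVC gives 2Q^2 - 12Q = 0, so Q = 6. min AVC = 8.
The firm shuts down for any P below €8.

€8 per unit, at Q = 6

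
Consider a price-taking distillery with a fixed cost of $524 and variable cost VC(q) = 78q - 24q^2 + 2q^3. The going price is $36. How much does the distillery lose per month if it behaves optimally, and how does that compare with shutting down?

AVC = 78 - 24q + 2q^2; min AVC = $6 at q = 6. Since P = $36 ≥ min AVC, the firm produces.
MC = 78 - 48q + 6q^2. Setting P = MC and taking the root on the rising branch gives q* = 7.
TR = 36·7 = 252. TC = 524 + 56 = 580. Profit = 252 − 580 = -$328.
Shutting down would mean losing the fixed cost of $524, so operating at a loss of $328 is better by $196.

Profit = -$328 at q = 7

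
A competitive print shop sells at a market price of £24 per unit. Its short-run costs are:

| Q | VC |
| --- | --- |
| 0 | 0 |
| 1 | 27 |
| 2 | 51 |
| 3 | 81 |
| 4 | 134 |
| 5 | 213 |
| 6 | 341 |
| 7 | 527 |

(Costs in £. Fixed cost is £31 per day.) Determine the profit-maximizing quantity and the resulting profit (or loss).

Compute π = P·Q − TC at each output: Q=0: -31; Q=1: -34; Q=2: -34; Q=3: -40; Q=4: -69; Q=5: -124; Q=6: -228; Q=7: -390.
Profit is highest at Q = 0. Equivalently, the lowest AVC in the table is 51/2 ≈ £25.50 at Q = 2, and P = £24 falls below it — price never covers variable cost, so the firm shuts down and loses only its fixed cost.

Q = 0 (shut down); profit = -£31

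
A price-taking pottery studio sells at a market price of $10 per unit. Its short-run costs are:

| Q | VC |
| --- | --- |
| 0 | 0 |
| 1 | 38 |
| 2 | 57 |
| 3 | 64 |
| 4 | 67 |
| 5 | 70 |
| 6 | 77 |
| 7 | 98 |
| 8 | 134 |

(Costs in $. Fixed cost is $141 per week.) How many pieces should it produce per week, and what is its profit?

Q = 0 (shut down); profit = -$141

Compute π = P·Q − TC at each output: Q=0: -141; Q=1: -169; Q=2: -178; Q=3: -175; Q=4: -168; Q=5: -161; Q=6: -158; Q=7: -169; Q=8: -195.
Profit is highest at Q = 0. Equivalently, the lowest AVC in the table is 77/6 ≈ $12.83 at Q = 6, and P = $10 falls below it — price never covers variable cost, so the firm shuts down and loses only its fixed cost.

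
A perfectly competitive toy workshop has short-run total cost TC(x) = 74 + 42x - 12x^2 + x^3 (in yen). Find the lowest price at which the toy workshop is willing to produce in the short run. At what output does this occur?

¥6 per unit, at x = 6

The shutdown price is the minimum of AVC. VC = 42x - 12x^2 + x^3, so AVC = 42 - 12x + x^2.
At the minimum of AVC, MC = AVC. MC = 42 - 24x + 3x^2; setting MC = AVC gives 2x^2 - 12x = 0, so x = 6. min AVC = 6.
So the shutdown price is ¥6.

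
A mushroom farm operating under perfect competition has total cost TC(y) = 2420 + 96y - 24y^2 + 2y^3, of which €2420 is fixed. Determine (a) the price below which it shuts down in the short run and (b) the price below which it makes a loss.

Shutdown price = min AVC. AVC = 96 - 24y + 2y^2, with vertex at y = 6 and minimum €24.
ATC = 2420/y + 96 - 24y + 2y^2. Setting dATC/dy = −2420/y^2 − 24 + 4y = 0 gives y = 11 (since 4·11^3 − 24·11^2 = 2420).
min ATC = 2420/11 + 96 − 24·11 + 2·11^2 = €294. That is the break-even price.
For €24 ≤ P < €294 the firm produces at a loss; below €24 it shuts down.

Shutdown price = €24; break-even price = €294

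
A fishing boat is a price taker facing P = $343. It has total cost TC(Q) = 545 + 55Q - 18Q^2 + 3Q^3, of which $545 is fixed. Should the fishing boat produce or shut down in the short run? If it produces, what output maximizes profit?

Produce at Q = 8

Variable cost is VC = 55Q - 18Q^2 + 3Q^3, so AVC = VC/Q = 55 - 18Q + 3Q^2 and MC = dTC/dQ = 55 - 36Q + 9Q^2.
AVC is minimized where dAVC/dQ = -18 + 6Q = 0, at Q = 3; min AVC = 55 - 18·3 + 3·3^2 = $28.
Since P = $343 ≥ min AVC = $28, price covers variable cost and the firm should produce.
Set P = MC: 343 = 55 - 36Q + 9Q^2 → -288 - 36Q + 9Q^2 = 0. The roots are Q = -4 and Q = 8; the profit-maximizing output is on the rising part of MC, so Q* = 8.
Check: AVC at Q = 8 is $103 ≤ P, so revenue covers variable cost.
Profit = P·Q − TC = 343·8 − 1369 = $1375.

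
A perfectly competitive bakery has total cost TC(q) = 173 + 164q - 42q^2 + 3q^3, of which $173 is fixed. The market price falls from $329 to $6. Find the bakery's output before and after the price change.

MC = 164 - 84q + 9q^2; the shutdown threshold is min AVC = $17 (at q = 7).
At P = $329 ≥ min AVC, set P = MC on the rising branch: q = 11.
At P = $6 < min AVC = $17, price no longer covers variable cost at any output, so the firm shuts down: q = 0.

Output falls from 11 to 0 (the firm shuts down)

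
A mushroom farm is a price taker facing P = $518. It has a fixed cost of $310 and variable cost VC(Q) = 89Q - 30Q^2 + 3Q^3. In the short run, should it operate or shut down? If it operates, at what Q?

Produce at Q = 11

From TC, MC = TC'(Q) = 89 - 60Q + 9Q^2 and AVC = VC/Q = 89 - 30Q + 3Q^2.
The AVC parabola has its vertex at Q = 30/6 = 5, where AVC = 89 - 30·5 + 3·5^2 = $14.
Since P = $518 ≥ min AVC = $14, price covers variable cost and the firm should produce.
P = MC gives -429 - 60Q + 9Q^2 = 0, with roots -13/3 and 11. Take the larger (rising MC): Q* = 11.
Check: AVC at Q = 11 is $122 ≤ P, so revenue covers variable cost.
Profit = P·Q − TC = 518·11 − 1652 = $4046.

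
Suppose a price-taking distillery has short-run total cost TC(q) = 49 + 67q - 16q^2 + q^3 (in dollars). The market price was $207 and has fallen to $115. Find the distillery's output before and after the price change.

MC = 67 - 32q + 3q^2; the shutdown threshold is min AVC = $3 (at q = 8).
At P = $207 ≥ min AVC, set P = MC on the rising branch: q = 14.
At P = $115 ≥ min AVC, set P = MC: q = 12. The firm stays open but cuts output.

Output falls from 14 to 12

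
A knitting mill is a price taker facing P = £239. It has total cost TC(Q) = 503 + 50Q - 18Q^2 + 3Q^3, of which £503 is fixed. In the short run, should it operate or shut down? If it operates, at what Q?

Strip out fixed cost: VC = 50Q - 18Q^2 + 3Q^3. Then AVC = 50 - 18Q + 3Q^2 and MC = 50 - 36Q + 9Q^2.
AVC hits its minimum where MC = AVC, at Q = 3, giving min AVC = 50 - 18·3 + 3·3^2 = £23.
Because £239 ≥ £23, revenue can cover variable cost; the firm operates.
P = MC gives -189 - 36Q + 9Q^2 = 0, with roots -3 and 7. Take the larger (rising MC): Q* = 7.
Check: AVC at Q = 7 is £71 ≤ P, so revenue covers variable cost.
Profit = P·Q − TC = 239·7 − 1000 = £673.

Produce at Q = 7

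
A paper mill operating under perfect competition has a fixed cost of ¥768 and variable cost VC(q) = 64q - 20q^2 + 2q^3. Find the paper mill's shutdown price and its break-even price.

AVC = 64 - 20q + 2q^2; minimized at q = 5, giving min AVC = ¥14. That is the shutdown price.
ATC = 768/q + 64 - 20q + 2q^2. Setting dATC/dq = −768/q^2 − 20 + 4q = 0 gives q = 8 (since 4·8^3 − 20·8^2 = 768).
min ATC = 768/8 + 64 − 20·8 + 2·8^2 = ¥128. That is the break-even price.
Between these two prices the firm operates at a loss; above ¥128 it earns a profit.

Shutdown price = ¥14; break-even price = ¥128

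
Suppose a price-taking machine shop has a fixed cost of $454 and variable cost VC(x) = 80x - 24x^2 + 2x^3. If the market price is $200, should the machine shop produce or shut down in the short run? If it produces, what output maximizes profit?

Produce at x = 10

Variable cost is VC = 80x - 24x^2 + 2x^3, so AVC = VC/x = 80 - 24x + 2x^2 and MC = dTC/dx = 80 - 48x + 6x^2.
AVC is minimized where dAVC/dx = -24 + 4x = 0, at x = 6; min AVC = 80 - 24·6 + 2·6^2 = $8.
P = $200 exceeds min AVC = $8, so the firm stays open.
P = MC gives -120 - 48x + 6x^2 = 0, with roots -2 and 10. Take the larger (rising MC): x* = 10.
Check: AVC at x = 10 is $40 ≤ P, so revenue covers variable cost.
Profit = P·x − TC = 200·10 − 854 = $1146.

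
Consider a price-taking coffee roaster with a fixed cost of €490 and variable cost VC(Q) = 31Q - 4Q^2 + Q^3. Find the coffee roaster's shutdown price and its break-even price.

Shutdown price = min AVC. AVC = 31 - 4Q + Q^2, with vertex at Q = 2 and minimum €27.
ATC = 490/Q + 31 - 4Q + Q^2. Setting dATC/dQ = −490/Q^2 − 4 + 2Q = 0 gives Q = 7 (since 2·7^3 − 4·7^2 = 490).
min ATC = 490/7 + 31 − 4·7 + 7^2 = €122. That is the break-even price.
Between these two prices the firm operates at a loss; above €122 it earns a profit.

Shutdown price = €27; break-even price = €122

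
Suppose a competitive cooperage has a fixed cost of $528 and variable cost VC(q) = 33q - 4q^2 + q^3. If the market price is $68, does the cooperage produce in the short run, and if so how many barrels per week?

Produce at q = 5

Variable cost is VC = 33q - 4q^2 + q^3, so AVC = VC/q = 33 - 4q + q^2 and MC = dTC/dq = 33 - 8q + 3q^2.
The AVC parabola has its vertex at q = 4/2 = 2, where AVC = 33 - 4·2 + 2^2 = $29.
Because $68 ≥ $29, revenue can cover variable cost; the firm operates.
Set P = MC: 68 = 33 - 8q + 3q^2 → -35 - 8q + 3q^2 = 0. The roots are q = -7/3 and q = 5; the profit-maximizing output is on the rising part of MC, so q* = 5.
Check: AVC at q = 5 is $38 ≤ P, so revenue covers variable cost.
Profit = P·q − TC = 68·5 − 718 = -$378, a loss, but smaller than the $528 fixed cost the firm would lose by shutting down.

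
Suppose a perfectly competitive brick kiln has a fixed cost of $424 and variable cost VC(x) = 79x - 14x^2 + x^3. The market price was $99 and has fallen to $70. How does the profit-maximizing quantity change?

AVC = 79 - 14x + x^2, minimized at x = 7 where min AVC = $30. MC = 79 - 28x + 3x^2.
With P = $99 above the shutdown price, P = MC gives x = 10.
At P = $70 ≥ min AVC, set P = MC: x = 9. The firm stays open but cuts output.

Output falls from 10 to 9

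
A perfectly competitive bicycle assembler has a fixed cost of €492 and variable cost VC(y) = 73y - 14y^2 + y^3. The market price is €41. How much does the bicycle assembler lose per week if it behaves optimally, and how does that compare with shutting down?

Profit = -€364 at y = 8

AVC = 73 - 14y + y^2 has its minimum €24 at y = 7; price €41 clears that bar, so the firm operates.
With MC = 73 - 28y + 3y^2, P = MC on the upward-sloping part at y* = 8.
TR = 41·8 = 328. TC = 492 + 200 = 692. Profit = 328 − 692 = -€364.
Shutting down would mean losing the fixed cost of €492, so operating at a loss of €364 is better by €128.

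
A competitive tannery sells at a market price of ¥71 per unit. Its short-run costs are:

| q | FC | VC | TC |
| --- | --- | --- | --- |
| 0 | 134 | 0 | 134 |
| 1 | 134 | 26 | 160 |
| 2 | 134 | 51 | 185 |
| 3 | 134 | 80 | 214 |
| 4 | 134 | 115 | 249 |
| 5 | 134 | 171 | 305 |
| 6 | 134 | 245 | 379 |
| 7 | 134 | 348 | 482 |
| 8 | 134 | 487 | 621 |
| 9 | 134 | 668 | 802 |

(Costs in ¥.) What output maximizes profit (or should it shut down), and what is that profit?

Compute π = P·q − TC at each output: q=0: -134; q=1: -89; q=2: -43; q=3: -1; q=4: 35; q=5: 50; q=6: 47; q=7: 15; q=8: -53; q=9: -163.
Profit is maximized at q = 5. AVC there is 171/5 = ¥34.20 ≤ P, so producing beats shutting down (which would give -¥134).

q = 5; profit = ¥50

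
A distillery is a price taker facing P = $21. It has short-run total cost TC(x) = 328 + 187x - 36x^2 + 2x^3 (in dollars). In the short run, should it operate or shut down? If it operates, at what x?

Strip out fixed cost: VC = 187x - 36x^2 + 2x^3. Then AVC = 187 - 36x + 2x^2 and MC = 187 - 72x + 6x^2.
The AVC parabola has its vertex at x = 36/4 = 9, where AVC = 187 - 36·9 + 2·9^2 = $25.
Since P = $21 < min AVC = $25, price fails to cover variable cost at any output.
The firm minimizes its loss by shutting down and losing only its fixed cost of $328.

Shut down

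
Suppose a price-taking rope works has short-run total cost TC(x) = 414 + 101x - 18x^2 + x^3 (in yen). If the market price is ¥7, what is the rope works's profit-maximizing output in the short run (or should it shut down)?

Strip out fixed cost: VC = 101x - 18x^2 + x^3. Then AVC = 101 - 18x + x^2 and MC = 101 - 36x + 3x^2.
AVC hits its minimum where MC = AVC, at x = 9, giving min AVC = 101 - 18·9 + 9^2 = ¥20.
P = ¥7 lies below min AVC = ¥20; no output level covers variable cost.
The firm minimizes its loss by shutting down and losing only its fixed cost of ¥414.

Shut down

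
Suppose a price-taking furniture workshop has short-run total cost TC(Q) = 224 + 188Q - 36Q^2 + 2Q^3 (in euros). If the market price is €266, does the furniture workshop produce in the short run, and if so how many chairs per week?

Variable cost is VC = 188Q - 36Q^2 + 2Q^3, so AVC = VC/Q = 188 - 36Q + 2Q^2 and MC = dTC/dQ = 188 - 72Q + 6Q^2.
AVC hits its minimum where MC = AVC, at Q = 9, giving min AVC = 188 - 36·9 + 2·9^2 = €26.
P = €266 exceeds min AVC = €26, so the firm stays open.
P = MC gives -78 - 72Q + 6Q^2 = 0, with roots -1 and 13. Take the larger (rising MC): Q* = 13.
Check: AVC at Q = 13 is €58 ≤ P, so revenue covers variable cost.
Profit = P·Q − TC = 266·13 − 978 = €2480.

Produce at Q = 13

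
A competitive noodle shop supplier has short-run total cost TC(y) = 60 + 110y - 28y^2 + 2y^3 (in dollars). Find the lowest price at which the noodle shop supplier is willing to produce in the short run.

The firm shuts down when price falls below the minimum of average variable cost. AVC = VC/y = 110 - 28y + 2y^2.
dAVC/dy = -28 + 4y = 0 gives y = 7. min AVC = 110 - 28·7 + 2·7^2 = 12.
The firm shuts down for any P below $12.

$12 per unit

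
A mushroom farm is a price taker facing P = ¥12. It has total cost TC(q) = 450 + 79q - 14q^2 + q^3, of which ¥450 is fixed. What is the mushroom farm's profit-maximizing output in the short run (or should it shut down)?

Shut down

From TC, MC = TC'(q) = 79 - 28q + 3q^2 and AVC = VC/q = 79 - 14q + q^2.
AVC is minimized where dAVC/dq = -14 + 2q = 0, at q = 7; min AVC = 79 - 14·7 + 7^2 = ¥30.
P = ¥12 lies below min AVC = ¥30; no output level covers variable cost.
The firm minimizes its loss by shutting down and losing only its fixed cost of ¥450.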